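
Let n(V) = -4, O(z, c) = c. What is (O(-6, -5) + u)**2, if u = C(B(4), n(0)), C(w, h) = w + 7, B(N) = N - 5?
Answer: 1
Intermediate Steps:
B(N) = -5 + N
C(w, h) = 7 + w
u = 6 (u = 7 + (-5 + 4) = 7 - 1 = 6)
(O(-6, -5) + u)**2 = (-5 + 6)**2 = 1**2 = 1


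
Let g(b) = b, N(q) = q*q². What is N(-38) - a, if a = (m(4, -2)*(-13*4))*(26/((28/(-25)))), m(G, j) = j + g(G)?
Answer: -401004/7 ≈ -57286.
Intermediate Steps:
N(q) = q³
m(G, j) = G + j (m(G, j) = j + G = G + j)
a = 16900/7 (a = ((4 - 2)*(-13*4))*(26/((28/(-25)))) = (2*(-52))*(26/((28*(-1/25)))) = -2704/(-28/25) = -2704*(-25)/28 = -104*(-325/14) = 16900/7 ≈ 2414.3)
N(-38) - a = (-38)³ - 1*16900/7 = -54872 - 16900/7 = -401004/7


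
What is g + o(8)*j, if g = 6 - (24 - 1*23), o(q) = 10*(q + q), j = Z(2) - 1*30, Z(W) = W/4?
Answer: -4715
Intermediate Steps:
Z(W) = W/4 (Z(W) = W*(1/4) = W/4)
j = -59/2 (j = (1/4)*2 - 1*30 = 1/2 - 30 = -59/2 ≈ -29.500)
o(q) = 20*q (o(q) = 10*(2*q) = 20*q)
g = 5 (g = 6 - (24 - 23) = 6 - 1*1 = 6 - 1 = 5)
g + o(8)*j = 5 + (20*8)*(-59/2) = 5 + 160*(-59/2) = 5 - 4720 = -4715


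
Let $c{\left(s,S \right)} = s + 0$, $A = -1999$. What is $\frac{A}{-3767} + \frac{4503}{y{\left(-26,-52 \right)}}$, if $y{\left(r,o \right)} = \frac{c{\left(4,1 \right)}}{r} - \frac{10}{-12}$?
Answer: $\frac{1323204425}{199651} \approx 6627.6$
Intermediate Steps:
$c{\left(s,S \right)} = s$
$y{\left(r,o \right)} = \frac{5}{6} + \frac{4}{r}$ ($y{\left(r,o \right)} = \frac{4}{r} - \frac{10}{-12} = \frac{4}{r} - - \frac{5}{6} = \frac{4}{r} + \frac{5}{6} = \frac{5}{6} + \frac{4}{r}$)
$\frac{A}{-3767} + \frac{4503}{y{\left(-26,-52 \right)}} = - \frac{1999}{-3767} + \frac{4503}{\frac{5}{6} + \frac{4}{-26}} = \left(-1999\right) \left(- \frac{1}{3767}\right) + \frac{4503}{\frac{5}{6} + 4 \left(- \frac{1}{26}\right)} = \frac{1999}{3767} + \frac{4503}{\frac{5}{6} - \frac{2}{13}} = \frac{1999}{3767} + \frac{4503}{\frac{53}{78}} = \frac{1999}{3767} + 4503 \cdot \frac{78}{53} = \frac{1999}{3767} + \frac{351234}{53} = \frac{1323204425}{199651}$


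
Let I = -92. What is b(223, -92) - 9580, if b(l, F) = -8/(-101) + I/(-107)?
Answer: -103520912/10807 ≈ -9579.1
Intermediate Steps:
b(l, F) = 10148/10807 (b(l, F) = -8/(-101) - 92/(-107) = -8*(-1/101) - 92*(-1/107) = 8/101 + 92/107 = 10148/10807)
b(223, -92) - 9580 = 10148/10807 - 9580 = -103520912/10807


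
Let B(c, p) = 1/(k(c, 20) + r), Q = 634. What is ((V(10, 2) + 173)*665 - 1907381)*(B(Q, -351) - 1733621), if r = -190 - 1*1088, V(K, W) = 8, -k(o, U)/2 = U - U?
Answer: 659875803329204/213 ≈ 3.0980e+12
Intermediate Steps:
k(o, U) = 0 (k(o, U) = -2*(U - U) = -2*0 = 0)
r = -1278 (r = -190 - 1088 = -1278)
B(c, p) = -1/1278 (B(c, p) = 1/(0 - 1278) = 1/(-1278) = -1/1278)
((V(10, 2) + 173)*665 - 1907381)*(B(Q, -351) - 1733621) = ((8 + 173)*665 - 1907381)*(-1/1278 - 1733621) = (181*665 - 1907381)*(-2215567639/1278) = (120365 - 1907381)*(-2215567639/1278) = -1787016*(-2215567639/1278) = 659875803329204/213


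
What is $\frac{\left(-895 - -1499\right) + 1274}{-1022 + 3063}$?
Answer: $\frac{1878}{2041} \approx 0.92014$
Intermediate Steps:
$\frac{\left(-895 - -1499\right) + 1274}{-1022 + 3063} = \frac{\left(-895 + 1499\right) + 1274}{2041} = \left(604 + 1274\right) \frac{1}{2041} = 1878 \cdot \frac{1}{2041} = \frac{1878}{2041}$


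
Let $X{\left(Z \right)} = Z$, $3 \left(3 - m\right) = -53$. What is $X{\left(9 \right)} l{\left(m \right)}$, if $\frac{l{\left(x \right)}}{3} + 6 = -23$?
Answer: $-783$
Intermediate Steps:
$m = \frac{62}{3}$ ($m = 3 - - \frac{53}{3} = 3 + \frac{53}{3} = \frac{62}{3} \approx 20.667$)
$l{\left(x \right)} = -87$ ($l{\left(x \right)} = -18 + 3 \left(-23\right) = -18 - 69 = -87$)
$X{\left(9 \right)} l{\left(m \right)} = 9 \left(-87\right) = -783$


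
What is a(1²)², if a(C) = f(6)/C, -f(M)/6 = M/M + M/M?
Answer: 144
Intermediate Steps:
f(M) = -12 (f(M) = -6*(M/M + M/M) = -6*(1 + 1) = -6*2 = -12)
a(C) = -12/C
a(1²)² = (-12/(1²))² = (-12/1)² = (-12*1)² = (-12)² = 144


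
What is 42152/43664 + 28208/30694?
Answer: 157842975/83763926 ≈ 1.8844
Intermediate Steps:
42152/43664 + 28208/30694 = 42152*(1/43664) + 28208*(1/30694) = 5269/5458 + 14104/15347 = 157842975/83763926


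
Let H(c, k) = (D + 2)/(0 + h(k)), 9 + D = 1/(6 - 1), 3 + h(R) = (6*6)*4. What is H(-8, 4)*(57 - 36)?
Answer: -238/235 ≈ -1.0128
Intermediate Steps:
h(R) = 141 (h(R) = -3 + (6*6)*4 = -3 + 36*4 = -3 + 144 = 141)
D = -44/5 (D = -9 + 1/(6 - 1) = -9 + 1/5 = -9 + ⅕ = -44/5 ≈ -8.8000)
H(c, k) = -34/705 (H(c, k) = (-44/5 + 2)/(0 + 141) = -34/5/141 = -34/5*1/141 = -34/705)
H(-8, 4)*(57 - 36) = -34*(57 - 36)/705 = -34/705*21 = -238/235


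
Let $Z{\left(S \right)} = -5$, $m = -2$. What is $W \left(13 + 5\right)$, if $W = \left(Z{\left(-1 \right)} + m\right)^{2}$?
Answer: $882$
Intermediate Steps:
$W = 49$ ($W = \left(-5 - 2\right)^{2} = \left(-7\right)^{2} = 49$)
$W \left(13 + 5\right) = 49 \left(13 + 5\right) = 49 \cdot 18 = 882$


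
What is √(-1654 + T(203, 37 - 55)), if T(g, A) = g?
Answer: I*√1451 ≈ 38.092*I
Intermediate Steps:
√(-1654 + T(203, 37 - 55)) = √(-1654 + 203) = √(-1451) = I*√1451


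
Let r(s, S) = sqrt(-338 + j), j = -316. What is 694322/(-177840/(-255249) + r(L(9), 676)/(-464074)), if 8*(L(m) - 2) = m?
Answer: 41899986769832865616096960/42045387809047755767 + 129586943926944690394*I*sqrt(654)/42045387809047755767 ≈ 9.9654e+5 + 78.819*I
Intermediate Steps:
L(m) = 2 + m/8
r(s, S) = I*sqrt(654) (r(s, S) = sqrt(-338 - 316) = sqrt(-654) = I*sqrt(654))
694322/(-177840/(-255249) + r(L(9), 676)/(-464074)) = 694322/(-177840/(-255249) + (I*sqrt(654))/(-464074)) = 694322/(-177840*(-1/255249) + (I*sqrt(654))*(-1/464074)) = 694322/(19760/28361 - I*sqrt(654)/464074)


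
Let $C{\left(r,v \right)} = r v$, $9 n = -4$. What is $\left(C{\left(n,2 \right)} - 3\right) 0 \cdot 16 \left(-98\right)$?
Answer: $0$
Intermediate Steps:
$n = - \frac{4}{9}$ ($n = \frac{1}{9} \left(-4\right) = - \frac{4}{9} \approx -0.44444$)
$\left(C{\left(n,2 \right)} - 3\right) 0 \cdot 16 \left(-98\right) = \left(\left(- \frac{4}{9}\right) 2 - 3\right) 0 \cdot 16 \left(-98\right) = \left(- \frac{8}{9} - 3\right) 0 \cdot 16 \left(-98\right) = \left(- \frac{35}{9}\right) 0 \cdot 16 \left(-98\right) = 0 \cdot 16 \left(-98\right) = 0 \left(-98\right) = 0$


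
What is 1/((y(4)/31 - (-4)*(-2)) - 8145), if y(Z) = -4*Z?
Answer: -31/252759 ≈ -0.00012265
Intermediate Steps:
1/((y(4)/31 - (-4)*(-2)) - 8145) = 1/((-4*4/31 - (-4)*(-2)) - 8145) = 1/((-16*1/31 - 4*2) - 8145) = 1/((-16/31 - 8) - 8145) = 1/(-264/31 - 8145) = 1/(-252759/31) = -31/252759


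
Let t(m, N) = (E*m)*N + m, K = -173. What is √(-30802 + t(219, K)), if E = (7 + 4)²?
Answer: I*√4614910 ≈ 2148.2*I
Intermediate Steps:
E = 121 (E = 11² = 121)
t(m, N) = m + 121*N*m (t(m, N) = (121*m)*N + m = 121*N*m + m = m + 121*N*m)
√(-30802 + t(219, K)) = √(-30802 + 219*(1 + 121*(-173))) = √(-30802 + 219*(1 - 20933)) = √(-30802 + 219*(-20932)) = √(-30802 - 4584108) = √(-4614910) = I*√4614910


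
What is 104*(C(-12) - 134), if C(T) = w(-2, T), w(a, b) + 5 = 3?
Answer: -14144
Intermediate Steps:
w(a, b) = -2 (w(a, b) = -5 + 3 = -2)
C(T) = -2
104*(C(-12) - 134) = 104*(-2 - 134) = 104*(-136) = -14144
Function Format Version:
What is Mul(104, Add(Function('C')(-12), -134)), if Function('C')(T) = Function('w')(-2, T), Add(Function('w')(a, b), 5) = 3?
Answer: -14144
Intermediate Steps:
Function('w')(a, b) = -2 (Function('w')(a, b) = Add(-5, 3) = -2)
Function('C')(T) = -2
Mul(104, Add(Function('C')(-12), -134)) = Mul(104, Add(-2, -134)) = Mul(104, -136) = -14144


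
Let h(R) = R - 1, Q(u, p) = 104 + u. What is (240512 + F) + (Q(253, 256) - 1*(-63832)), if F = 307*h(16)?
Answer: 309306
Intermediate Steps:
h(R) = -1 + R
F = 4605 (F = 307*(-1 + 16) = 307*15 = 4605)
(240512 + F) + (Q(253, 256) - 1*(-63832)) = (240512 + 4605) + ((104 + 253) - 1*(-63832)) = 245117 + (357 + 63832) = 245117 + 64189 = 309306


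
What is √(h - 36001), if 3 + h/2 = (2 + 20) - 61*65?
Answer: 3*I*√4877 ≈ 209.51*I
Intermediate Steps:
h = -7892 (h = -6 + 2*((2 + 20) - 61*65) = -6 + 2*(22 - 3965) = -6 + 2*(-3943) = -6 - 7886 = -7892)
√(h - 36001) = √(-7892 - 36001) = √(-43893) = 3*I*√4877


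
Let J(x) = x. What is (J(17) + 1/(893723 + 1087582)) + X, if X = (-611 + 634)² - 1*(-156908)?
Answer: 311964397471/1981305 ≈ 1.5745e+5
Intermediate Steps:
X = 157437 (X = 23² + 156908 = 529 + 156908 = 157437)
(J(17) + 1/(893723 + 1087582)) + X = (17 + 1/(893723 + 1087582)) + 157437 = (17 + 1/1981305) + 157437 = 33682186/1981305 + 157437 = 311964397471/1981305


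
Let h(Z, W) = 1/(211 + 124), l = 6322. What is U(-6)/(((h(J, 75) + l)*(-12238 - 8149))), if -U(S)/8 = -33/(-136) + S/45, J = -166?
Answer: 14941/2202028839927 ≈ 6.7851e-9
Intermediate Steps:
h(Z, W) = 1/335
U(S) = -33/17 - 8*S/45 (U(S) = -8*(-33/(-136) + S/45) = -8*(-33*(-1/136) + S*(1/45)) = -8*(33/136 + S/45) = -33/17 - 8*S/45)
U(-6)/(((h(J, 75) + l)*(-12238 - 8149))) = (-33/17 - 8/45*(-6))/(((1/335 + 6322)*(-12238 - 8149))) = (-33/17 + 16/15)/(((2117871/335)*(-20387))) = -223/(255*(-43177036077/335)) = -223/255*(-335/43177036077) = 14941/2202028839927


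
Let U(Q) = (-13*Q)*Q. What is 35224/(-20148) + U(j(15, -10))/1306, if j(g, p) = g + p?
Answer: -13137661/6578322 ≈ -1.9971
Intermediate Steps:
U(Q) = -13*Q**2
35224/(-20148) + U(j(15, -10))/1306 = 35224/(-20148) - 13*(15 - 10)**2/1306 = 35224*(-1/20148) - 13*5**2*(1/1306) = -8806/5037 - 13*25*(1/1306) = -8806/5037 - 325*1/1306 = -8806/5037 - 325/1306 = -13137661/6578322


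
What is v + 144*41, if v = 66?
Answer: 5970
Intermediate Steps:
v + 144*41 = 66 + 144*41 = 66 + 5904 = 5970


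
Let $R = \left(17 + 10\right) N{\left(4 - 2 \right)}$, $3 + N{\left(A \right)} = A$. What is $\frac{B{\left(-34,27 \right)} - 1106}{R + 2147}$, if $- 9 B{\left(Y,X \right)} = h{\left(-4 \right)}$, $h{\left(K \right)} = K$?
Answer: $- \frac{995}{1908} \approx -0.52149$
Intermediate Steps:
$N{\left(A \right)} = -3 + A$
$B{\left(Y,X \right)} = \frac{4}{9}$ ($B{\left(Y,X \right)} = \left(- \frac{1}{9}\right) \left(-4\right) = \frac{4}{9}$)
$R = -27$ ($R = \left(17 + 10\right) \left(-3 + \left(4 - 2\right)\right) = 27 \left(-3 + 2\right) = 27 \left(-1\right) = -27$)
$\frac{B{\left(-34,27 \right)} - 1106}{R + 2147} = \frac{\frac{4}{9} - 1106}{-27 + 2147} = - \frac{9950}{9 \cdot 2120} = \left(- \frac{9950}{9}\right) \frac{1}{2120} = - \frac{995}{1908}$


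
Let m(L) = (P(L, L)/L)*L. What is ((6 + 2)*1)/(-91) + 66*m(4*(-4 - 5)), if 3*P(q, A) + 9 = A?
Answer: -90098/91 ≈ -990.09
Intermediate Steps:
P(q, A) = -3 + A/3
m(L) = -3 + L/3 (m(L) = ((-3 + L/3)/L)*L = -3 + L/3)
((6 + 2)*1)/(-91) + 66*m(4*(-4 - 5)) = ((6 + 2)*1)/(-91) + 66*(-3 + (4*(-4 - 5))/3) = (8*1)*(-1/91) + 66*(-3 + (4*(-9))/3) = 8*(-1/91) + 66*(-3 + (1/3)*(-36)) = -8/91 + 66*(-3 - 12) = -8/91 + 66*(-15) = -8/91 - 990 = -90098/91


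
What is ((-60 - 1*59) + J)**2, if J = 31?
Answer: 7744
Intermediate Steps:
((-60 - 1*59) + J)**2 = ((-60 - 1*59) + 31)**2 = ((-60 - 59) + 31)**2 = (-119 + 31)**2 = (-88)**2 = 7744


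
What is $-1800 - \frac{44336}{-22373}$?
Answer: $- \frac{40227064}{22373} \approx -1798.0$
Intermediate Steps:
$-1800 - \frac{44336}{-22373} = -1800 - - \frac{44336}{22373} = -1800 + \frac{44336}{22373} = - \frac{40227064}{22373}$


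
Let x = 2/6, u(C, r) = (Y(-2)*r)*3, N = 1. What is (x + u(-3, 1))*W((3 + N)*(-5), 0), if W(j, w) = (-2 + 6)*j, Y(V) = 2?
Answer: -1520/3 ≈ -506.67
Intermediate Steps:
W(j, w) = 4*j
u(C, r) = 6*r (u(C, r) = (2*r)*3 = 6*r)
x = ⅓ (x = 2*(⅙) = ⅓ ≈ 0.33333)
(x + u(-3, 1))*W((3 + N)*(-5), 0) = (⅓ + 6*1)*(4*((3 + 1)*(-5))) = (⅓ + 6)*(4*(4*(-5))) = 19*(4*(-20))/3 = (19/3)*(-80) = -1520/3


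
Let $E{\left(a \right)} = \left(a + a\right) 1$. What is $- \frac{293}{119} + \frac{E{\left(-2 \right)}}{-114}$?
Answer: $- \frac{16463}{6783} \approx -2.4271$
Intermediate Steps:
$E{\left(a \right)} = 2 a$ ($E{\left(a \right)} = 2 a 1 = 2 a$)
$- \frac{293}{119} + \frac{E{\left(-2 \right)}}{-114} = - \frac{293}{119} + \frac{2 \left(-2\right)}{-114} = \left(-293\right) \frac{1}{119} - - \frac{2}{57} = - \frac{293}{119} + \frac{2}{57} = - \frac{16463}{6783}$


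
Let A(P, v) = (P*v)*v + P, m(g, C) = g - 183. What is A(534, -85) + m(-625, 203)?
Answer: 3857876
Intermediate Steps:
m(g, C) = -183 + g
A(P, v) = P + P*v**2 (A(P, v) = P*v**2 + P = P + P*v**2)
A(534, -85) + m(-625, 203) = 534*(1 + (-85)**2) + (-183 - 625) = 534*(1 + 7225) - 808 = 534*7226 - 808 = 3858684 - 808 = 3857876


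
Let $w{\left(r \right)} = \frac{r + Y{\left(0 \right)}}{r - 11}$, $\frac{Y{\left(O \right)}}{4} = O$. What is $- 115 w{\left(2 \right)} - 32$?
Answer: $- \frac{58}{9} \approx -6.4444$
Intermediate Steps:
$Y{\left(O \right)} = 4 O$
$w{\left(r \right)} = \frac{r}{-11 + r}$ ($w{\left(r \right)} = \frac{r + 4 \cdot 0}{r - 11} = \frac{r + 0}{-11 + r} = \frac{r}{-11 + r}$)
$- 115 w{\left(2 \right)} - 32 = - 115 \frac{2}{-11 + 2} - 32 = - 115 \frac{2}{-9} - 32 = - 115 \cdot 2 \left(- \frac{1}{9}\right) - 32 = \left(-115\right) \left(- \frac{2}{9}\right) - 32 = \frac{230}{9} - 32 = - \frac{58}{9}$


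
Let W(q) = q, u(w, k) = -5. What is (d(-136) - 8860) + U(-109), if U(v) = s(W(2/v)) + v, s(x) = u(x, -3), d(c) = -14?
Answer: -8988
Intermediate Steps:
s(x) = -5
U(v) = -5 + v
(d(-136) - 8860) + U(-109) = (-14 - 8860) + (-5 - 109) = -8874 - 114 = -8988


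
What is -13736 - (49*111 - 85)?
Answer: -19090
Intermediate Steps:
-13736 - (49*111 - 85) = -13736 - (5439 - 85) = -13736 - 1*5354 = -13736 - 5354 = -19090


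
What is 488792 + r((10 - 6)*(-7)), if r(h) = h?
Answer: 488764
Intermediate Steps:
488792 + r((10 - 6)*(-7)) = 488792 + (10 - 6)*(-7) = 488792 + 4*(-7) = 488792 - 28 = 488764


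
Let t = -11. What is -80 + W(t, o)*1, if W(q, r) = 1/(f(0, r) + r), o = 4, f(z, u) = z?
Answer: -319/4 ≈ -79.750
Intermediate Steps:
W(q, r) = 1/r (W(q, r) = 1/(0 + r) = 1/r)
-80 + W(t, o)*1 = -80 + 1/4 = -319/4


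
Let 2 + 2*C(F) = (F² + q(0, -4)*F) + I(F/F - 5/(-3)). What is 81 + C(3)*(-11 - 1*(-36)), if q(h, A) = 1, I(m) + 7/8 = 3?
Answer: 3721/16 ≈ 232.56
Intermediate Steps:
I(m) = 17/8 (I(m) = -7/8 + 3 = 17/8)
C(F) = 1/16 + F/2 + F²/2 (C(F) = -1 + ((F² + 1*F) + 17/8)/2 = -1 + ((F² + F) + 17/8)/2 = -1 + ((F + F²) + 17/8)/2 = -1 + (17/8 + F + F²)/2 = -1 + (17/16 + F/2 + F²/2) = 1/16 + F/2 + F²/2)
81 + C(3)*(-11 - 1*(-36)) = 81 + (1/16 + (½)*3 + (½)*3²)*(-11 - 1*(-36)) = 81 + (1/16 + 3/2 + (½)*9)*(-11 + 36) = 81 + (1/16 + 3/2 + 9/2)*25 = 81 + (97/16)*25 = 81 + 2425/16 = 3721/16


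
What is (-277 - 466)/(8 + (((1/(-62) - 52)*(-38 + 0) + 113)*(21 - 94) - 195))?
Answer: 23033/4734591 ≈ 0.0048648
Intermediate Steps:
(-277 - 466)/(8 + (((1/(-62) - 52)*(-38 + 0) + 113)*(21 - 94) - 195)) = -743/(8 + (((-1/62 - 52)*(-38) + 113)*(-73) - 195)) = -743/(8 + ((-3225/62*(-38) + 113)*(-73) - 195)) = -743/(8 + ((61275/31 + 113)*(-73) - 195)) = -743/(8 + ((64778/31)*(-73) - 195)) = -743/(8 + (-4728794/31 - 195)) = -743/(8 - 4734839/31) = -743/(-4734591/31) = -743*(-31/4734591) = 23033/4734591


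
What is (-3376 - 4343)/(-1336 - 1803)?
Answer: 7719/3139 ≈ 2.4591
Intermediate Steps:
(-3376 - 4343)/(-1336 - 1803) = -7719/(-3139) = -7719*(-1/3139) = 7719/3139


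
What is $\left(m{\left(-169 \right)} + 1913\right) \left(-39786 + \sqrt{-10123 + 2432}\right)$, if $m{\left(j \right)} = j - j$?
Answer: $-76110618 + 1913 i \sqrt{7691} \approx -7.6111 \cdot 10^{7} + 1.6777 \cdot 10^{5} i$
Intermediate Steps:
$m{\left(j \right)} = 0$
$\left(m{\left(-169 \right)} + 1913\right) \left(-39786 + \sqrt{-10123 + 2432}\right) = \left(0 + 1913\right) \left(-39786 + \sqrt{-10123 + 2432}\right) = 1913 \left(-39786 + \sqrt{-7691}\right) = 1913 \left(-39786 + i \sqrt{7691}\right) = -76110618 + 1913 i \sqrt{7691}$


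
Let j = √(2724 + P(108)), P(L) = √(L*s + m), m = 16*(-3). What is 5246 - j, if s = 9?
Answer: 5246 - √(2724 + 2*√231) ≈ 5193.5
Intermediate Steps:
m = -48
P(L) = √(-48 + 9*L) (P(L) = √(L*9 - 48) = √(9*L - 48) = √(-48 + 9*L))
j = √(2724 + 2*√231) (j = √(2724 + √(-48 + 9*108)) = √(2724 + √(-48 + 972)) = √(2724 + √924) = √(2724 + 2*√231) ≈ 52.482)
5246 - j = 5246 - √(2724 + 2*√231)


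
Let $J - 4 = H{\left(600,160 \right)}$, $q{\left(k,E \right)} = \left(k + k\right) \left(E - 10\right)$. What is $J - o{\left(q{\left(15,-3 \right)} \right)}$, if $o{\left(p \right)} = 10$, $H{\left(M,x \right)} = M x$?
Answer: $95994$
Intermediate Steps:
$q{\left(k,E \right)} = 2 k \left(-10 + E\right)$
$J = 96004$ ($J = 4 + 600 \cdot 160 = 4 + 96000 = 96004$)
$J - o{\left(q{\left(15,-3 \right)} \right)} = 96004 - 10 = 95994$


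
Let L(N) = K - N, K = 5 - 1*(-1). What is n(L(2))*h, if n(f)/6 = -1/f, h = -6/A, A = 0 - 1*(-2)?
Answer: 9/2 ≈ 4.5000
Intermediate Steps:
K = 6 (K = 5 + 1 = 6)
A = 2 (A = 0 + 2 = 2)
L(N) = 6 - N
h = -3 (h = -6/2 = -6*½ = -3)
n(f) = -6/f (n(f) = 6*(-1/f) = -6/f)
n(L(2))*h = -6/(6 - 1*2)*(-3) = -6/(6 - 2)*(-3) = -6/4*(-3) = -6*¼*(-3) = -3/2*(-3) = 9/2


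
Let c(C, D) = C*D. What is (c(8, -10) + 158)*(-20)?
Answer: -1560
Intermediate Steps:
(c(8, -10) + 158)*(-20) = (8*(-10) + 158)*(-20) = (-80 + 158)*(-20) = 78*(-20) = -1560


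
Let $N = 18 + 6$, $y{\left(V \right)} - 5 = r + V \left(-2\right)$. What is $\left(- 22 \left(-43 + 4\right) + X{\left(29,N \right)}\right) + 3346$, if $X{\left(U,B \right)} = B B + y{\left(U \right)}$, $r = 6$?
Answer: $4733$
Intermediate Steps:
$y{\left(V \right)} = 11 - 2 V$ ($y{\left(V \right)} = 5 + \left(6 + V \left(-2\right)\right) = 5 - \left(-6 + 2 V\right) = 11 - 2 V$)
$N = 24$
$X{\left(U,B \right)} = 11 + B^{2} - 2 U$ ($X{\left(U,B \right)} = B B - \left(-11 + 2 U\right) = B^{2} - \left(-11 + 2 U\right) = 11 + B^{2} - 2 U$)
$\left(- 22 \left(-43 + 4\right) + X{\left(29,N \right)}\right) + 3346 = \left(- 22 \left(-43 + 4\right) + \left(11 + 24^{2} - 58\right)\right) + 3346 = \left(\left(-22\right) \left(-39\right) + \left(11 + 576 - 58\right)\right) + 3346 = \left(858 + 529\right) + 3346 = 1387 + 3346 = 4733$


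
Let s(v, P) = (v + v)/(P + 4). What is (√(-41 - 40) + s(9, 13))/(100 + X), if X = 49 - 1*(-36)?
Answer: 18/3145 + 9*I/185 ≈ 0.0057234 + 0.048649*I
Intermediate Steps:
X = 85 (X = 49 + 36 = 85)
s(v, P) = 2*v/(4 + P) (s(v, P) = (2*v)/(4 + P) = 2*v/(4 + P))
(√(-41 - 40) + s(9, 13))/(100 + X) = (√(-41 - 40) + 2*9/(4 + 13))/(100 + 85) = (√(-81) + 2*9/17)/185 = (9*I + 2*9*(1/17))*(1/185) = (9*I + 18/17)*(1/185) = (18/17 + 9*I)*(1/185) = 18/3145 + 9*I/185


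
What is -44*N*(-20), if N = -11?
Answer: -9680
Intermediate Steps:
-44*N*(-20) = -44*(-11)*(-20) = 484*(-20) = -9680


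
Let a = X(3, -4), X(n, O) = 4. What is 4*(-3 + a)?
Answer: 4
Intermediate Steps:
a = 4
4*(-3 + a) = 4*(-3 + 4) = 4*1 = 4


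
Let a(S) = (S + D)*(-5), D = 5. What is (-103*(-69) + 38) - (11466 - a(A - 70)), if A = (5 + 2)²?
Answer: -4241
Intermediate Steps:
A = 49 (A = 7² = 49)
a(S) = -25 - 5*S (a(S) = (S + 5)*(-5) = (5 + S)*(-5) = -25 - 5*S)
(-103*(-69) + 38) - (11466 - a(A - 70)) = (-103*(-69) + 38) - (11466 - (-25 - 5*(49 - 70))) = (7107 + 38) - (11466 - (-25 - 5*(-21))) = 7145 - (11466 - (-25 + 105)) = 7145 - (11466 - 1*80) = 7145 - (11466 - 80) = 7145 - 1*11386 = 7145 - 11386 = -4241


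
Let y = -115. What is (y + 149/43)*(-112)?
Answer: 537152/43 ≈ 12492.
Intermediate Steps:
(y + 149/43)*(-112) = (-115 + 149/43)*(-112) = -4796/43*(-112) = 537152/43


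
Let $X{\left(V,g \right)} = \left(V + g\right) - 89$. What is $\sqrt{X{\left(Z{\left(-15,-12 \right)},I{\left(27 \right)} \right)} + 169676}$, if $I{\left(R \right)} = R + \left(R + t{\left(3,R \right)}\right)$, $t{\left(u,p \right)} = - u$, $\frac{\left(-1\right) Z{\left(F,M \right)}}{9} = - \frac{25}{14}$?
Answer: $\frac{\sqrt{33252198}}{14} \approx 411.89$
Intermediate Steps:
$Z{\left(F,M \right)} = \frac{225}{14}$ ($Z{\left(F,M \right)} = - 9 \left(- \frac{25}{14}\right) = - 9 \left(\left(-25\right) \frac{1}{14}\right) = \left(-9\right) \left(- \frac{25}{14}\right) = \frac{225}{14}$)
$I{\left(R \right)} = -3 + 2 R$ ($I{\left(R \right)} = R + \left(R - 3\right) = R + \left(-3 + R\right) = -3 + 2 R$)
$X{\left(V,g \right)} = -89 + V + g$
$\sqrt{X{\left(Z{\left(-15,-12 \right)},I{\left(27 \right)} \right)} + 169676} = \sqrt{\left(-89 + \frac{225}{14} + \left(-3 + 2 \cdot 27\right)\right) + 169676} = \sqrt{\left(-89 + \frac{225}{14} + \left(-3 + 54\right)\right) + 169676} = \sqrt{\left(-89 + \frac{225}{14} + 51\right) + 169676} = \sqrt{- \frac{307}{14} + 169676} = \sqrt{\frac{2375157}{14}} = \frac{\sqrt{33252198}}{14}$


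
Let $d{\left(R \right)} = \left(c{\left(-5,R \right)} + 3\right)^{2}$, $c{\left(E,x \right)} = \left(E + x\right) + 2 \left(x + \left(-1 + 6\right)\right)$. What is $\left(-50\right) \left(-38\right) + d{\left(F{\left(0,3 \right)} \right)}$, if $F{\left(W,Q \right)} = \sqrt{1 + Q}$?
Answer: $2096$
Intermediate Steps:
$c{\left(E,x \right)} = 10 + E + 3 x$ ($c{\left(E,x \right)} = \left(E + x\right) + 2 \left(x + 5\right) = \left(E + x\right) + 2 \left(5 + x\right) = \left(E + x\right) + \left(10 + 2 x\right) = 10 + E + 3 x$)
$d{\left(R \right)} = \left(8 + 3 R\right)^{2}$ ($d{\left(R \right)} = \left(\left(10 - 5 + 3 R\right) + 3\right)^{2} = \left(\left(5 + 3 R\right) + 3\right)^{2} = \left(8 + 3 R\right)^{2}$)
$\left(-50\right) \left(-38\right) + d{\left(F{\left(0,3 \right)} \right)} = \left(-50\right) \left(-38\right) + \left(8 + 3 \sqrt{1 + 3}\right)^{2} = 1900 + \left(8 + 3 \sqrt{4}\right)^{2} = 1900 + \left(8 + 3 \cdot 2\right)^{2} = 1900 + \left(8 + 6\right)^{2} = 1900 + 14^{2} = 1900 + 196 = 2096$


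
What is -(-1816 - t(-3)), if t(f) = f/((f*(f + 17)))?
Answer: 25425/14 ≈ 1816.1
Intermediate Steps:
t(f) = 1/(17 + f) (t(f) = f/((f*(17 + f))) = f*(1/(f*(17 + f))) = 1/(17 + f))
-(-1816 - t(-3)) = -(-1816 - 1/(17 - 3)) = -(-1816 - 1/14) = -1*(-25425/14) = 25425/14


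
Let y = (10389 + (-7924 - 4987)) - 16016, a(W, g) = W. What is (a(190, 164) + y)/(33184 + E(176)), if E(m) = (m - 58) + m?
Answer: -9174/16739 ≈ -0.54806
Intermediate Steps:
y = -18538 (y = (10389 - 12911) - 16016 = -2522 - 16016 = -18538)
E(m) = -58 + 2*m (E(m) = (-58 + m) + m = -58 + 2*m)
(a(190, 164) + y)/(33184 + E(176)) = (190 - 18538)/(33184 + (-58 + 2*176)) = -18348/(33184 + (-58 + 352)) = -18348/(33184 + 294) = -18348/33478 = -18348*1/33478 = -9174/16739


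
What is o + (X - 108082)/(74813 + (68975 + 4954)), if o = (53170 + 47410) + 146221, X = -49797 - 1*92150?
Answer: 36709424313/148742 ≈ 2.4680e+5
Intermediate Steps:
X = -141947 (X = -49797 - 92150 = -141947)
o = 246801 (o = 100580 + 146221 = 246801)
o + (X - 108082)/(74813 + (68975 + 4954)) = 246801 + (-141947 - 108082)/(74813 + (68975 + 4954)) = 246801 - 250029/(74813 + 73929) = 246801 - 250029/148742 = 36709424313/148742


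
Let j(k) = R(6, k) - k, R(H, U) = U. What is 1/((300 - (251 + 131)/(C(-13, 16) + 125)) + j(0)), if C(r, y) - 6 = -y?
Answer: 115/34118 ≈ 0.0033707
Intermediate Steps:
j(k) = 0 (j(k) = k - k = 0)
C(r, y) = 6 - y
1/((300 - (251 + 131)/(C(-13, 16) + 125)) + j(0)) = 1/((300 - (251 + 131)/((6 - 1*16) + 125)) + 0) = 1/((300 - 382/((6 - 16) + 125)) + 0) = 1/((300 - 382/(-10 + 125)) + 0) = 1/((300 - 382/115) + 0) = 1/(34118/115 + 0) = 1/(34118/115) = 115/34118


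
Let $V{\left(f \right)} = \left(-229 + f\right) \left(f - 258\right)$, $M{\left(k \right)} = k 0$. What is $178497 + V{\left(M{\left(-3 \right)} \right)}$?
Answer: $237579$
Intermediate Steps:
$M{\left(k \right)} = 0$
$V{\left(f \right)} = \left(-258 + f\right) \left(-229 + f\right)$ ($V{\left(f \right)} = \left(-229 + f\right) \left(-258 + f\right) = \left(-258 + f\right) \left(-229 + f\right)$)
$178497 + V{\left(M{\left(-3 \right)} \right)} = 178497 + \left(59082 + 0^{2} - 0\right) = 178497 + \left(59082 + 0 + 0\right) = 178497 + 59082 = 237579$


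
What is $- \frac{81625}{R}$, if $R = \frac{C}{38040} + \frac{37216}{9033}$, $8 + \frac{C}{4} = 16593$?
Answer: $- \frac{467460008250}{33582431} \approx -13920.0$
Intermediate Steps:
$C = 66340$ ($C = -32 + 4 \cdot 16593 = -32 + 66372 = 66340$)
$R = \frac{33582431}{5726922}$ ($R = \frac{66340}{38040} + \frac{37216}{9033} = 66340 \cdot \frac{1}{38040} + 37216 \cdot \frac{1}{9033} = \frac{3317}{1902} + \frac{37216}{9033} = \frac{33582431}{5726922} \approx 5.864$)
$- \frac{81625}{R} = - \frac{81625}{\frac{33582431}{5726922}} = \left(-81625\right) \frac{5726922}{33582431} = - \frac{467460008250}{33582431}$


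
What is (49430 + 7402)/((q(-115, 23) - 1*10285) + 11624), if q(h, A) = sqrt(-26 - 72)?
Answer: 25366016/597673 - 132608*I*sqrt(2)/597673 ≈ 42.441 - 0.31378*I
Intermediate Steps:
q(h, A) = 7*I*sqrt(2) (q(h, A) = sqrt(-98) = 7*I*sqrt(2))
(49430 + 7402)/((q(-115, 23) - 1*10285) + 11624) = (49430 + 7402)/((7*I*sqrt(2) - 1*10285) + 11624) = 56832/((7*I*sqrt(2) - 10285) + 11624) = 56832/((-10285 + 7*I*sqrt(2)) + 11624) = 56832/(1339 + 7*I*sqrt(2))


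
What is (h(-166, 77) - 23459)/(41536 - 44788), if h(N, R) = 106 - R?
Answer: 3905/542 ≈ 7.2048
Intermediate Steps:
(h(-166, 77) - 23459)/(41536 - 44788) = ((106 - 1*77) - 23459)/(41536 - 44788) = ((106 - 77) - 23459)/(-3252) = (29 - 23459)*(-1/3252) = -23430*(-1/3252) = 3905/542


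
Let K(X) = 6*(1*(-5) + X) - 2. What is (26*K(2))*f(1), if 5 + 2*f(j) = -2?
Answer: 1820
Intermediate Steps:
f(j) = -7/2 (f(j) = -5/2 + (½)*(-2) = -5/2 - 1 = -7/2)
K(X) = -32 + 6*X (K(X) = 6*(-5 + X) - 2 = (-30 + 6*X) - 2 = -32 + 6*X)
(26*K(2))*f(1) = (26*(-32 + 6*2))*(-7/2) = (26*(-32 + 12))*(-7/2) = (26*(-20))*(-7/2) = -520*(-7/2) = 1820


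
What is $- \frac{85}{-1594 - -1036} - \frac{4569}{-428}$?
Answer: $\frac{1292941}{119412} \approx 10.828$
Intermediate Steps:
$- \frac{85}{-1594 - -1036} - \frac{4569}{-428} = - \frac{85}{-1594 + 1036} - - \frac{4569}{428} = - \frac{85}{-558} + \frac{4569}{428} = \left(-85\right) \left(- \frac{1}{558}\right) + \frac{4569}{428} = \frac{85}{558} + \frac{4569}{428} = \frac{1292941}{119412}$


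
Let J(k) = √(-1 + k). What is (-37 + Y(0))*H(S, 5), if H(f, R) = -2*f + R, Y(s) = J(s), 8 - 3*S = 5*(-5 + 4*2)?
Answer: -1073/3 + 29*I/3 ≈ -357.67 + 9.6667*I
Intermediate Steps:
S = -7/3 (S = 8/3 - 5*(-5 + 4*2)/3 = 8/3 - 5*(-5 + 8)/3 = 8/3 - 5*3/3 = 8/3 - ⅓*15 = 8/3 - 5 = -7/3 ≈ -2.3333)
Y(s) = √(-1 + s)
H(f, R) = R - 2*f
(-37 + Y(0))*H(S, 5) = (-37 + √(-1 + 0))*(5 - 2*(-7/3)) = (-37 + √(-1))*(5 + 14/3) = (-37 + I)*(29/3) = -1073/3 + 29*I/3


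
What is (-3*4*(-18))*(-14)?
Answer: -3024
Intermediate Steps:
(-3*4*(-18))*(-14) = -12*(-18)*(-14) = 216*(-14) = -3024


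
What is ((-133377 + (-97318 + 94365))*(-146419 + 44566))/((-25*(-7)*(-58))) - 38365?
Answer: -1427502424/1015 ≈ -1.4064e+6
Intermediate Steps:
((-133377 + (-97318 + 94365))*(-146419 + 44566))/((-25*(-7)*(-58))) - 38365 = ((-133377 - 2953)*(-101853))/((175*(-58))) - 38365 = -136330*(-101853)/(-10150) - 38365 = 13885619490*(-1/10150) - 38365 = -1388561949/1015 - 38365 = -1427502424/1015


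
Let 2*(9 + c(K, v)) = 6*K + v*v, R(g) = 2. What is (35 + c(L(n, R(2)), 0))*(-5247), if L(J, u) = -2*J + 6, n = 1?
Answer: -199386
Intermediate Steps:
L(J, u) = 6 - 2*J
c(K, v) = -9 + v²/2 + 3*K (c(K, v) = -9 + (6*K + v*v)/2 = -9 + (6*K + v²)/2 = -9 + (v² + 6*K)/2 = -9 + (v²/2 + 3*K) = -9 + v²/2 + 3*K)
(35 + c(L(n, R(2)), 0))*(-5247) = (35 + (-9 + (½)*0² + 3*(6 - 2*1)))*(-5247) = (35 + (-9 + (½)*0 + 3*(6 - 2)))*(-5247) = (35 + (-9 + 0 + 3*4))*(-5247) = (35 + (-9 + 0 + 12))*(-5247) = (35 + 3)*(-5247) = 38*(-5247) = -199386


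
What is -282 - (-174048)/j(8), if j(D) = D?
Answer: 21474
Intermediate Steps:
-282 - (-174048)/j(8) = -282 - (-174048)/8 = -282 - 392*(-111/2) = -282 + 21756 = 21474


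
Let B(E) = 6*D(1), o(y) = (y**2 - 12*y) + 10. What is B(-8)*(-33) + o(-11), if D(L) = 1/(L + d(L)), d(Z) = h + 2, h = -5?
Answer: 362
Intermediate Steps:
d(Z) = -3 (d(Z) = -5 + 2 = -3)
D(L) = 1/(-3 + L) (D(L) = 1/(L - 3) = 1/(-3 + L))
o(y) = 10 + y**2 - 12*y
B(E) = -3 (B(E) = 6/(-3 + 1) = 6/(-2) = 6*(-1/2) = -3)
B(-8)*(-33) + o(-11) = -3*(-33) + (10 + (-11)**2 - 12*(-11)) = 99 + (10 + 121 + 132) = 99 + 263 = 362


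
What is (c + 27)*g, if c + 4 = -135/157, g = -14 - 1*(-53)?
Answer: 135564/157 ≈ 863.46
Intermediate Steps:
g = 39 (g = -14 + 53 = 39)
c = -763/157 (c = -4 - 135/157 = -763/157 ≈ -4.8599)
(c + 27)*g = (-763/157 + 27)*39 = (3476/157)*39 = 135564/157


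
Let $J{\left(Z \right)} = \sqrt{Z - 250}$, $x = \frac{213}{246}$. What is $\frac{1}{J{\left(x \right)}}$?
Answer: $- \frac{i \sqrt{1675178}}{20429} \approx - 0.063355 i$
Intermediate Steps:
$x = \frac{71}{82}$ ($x = 213 \cdot \frac{1}{246} = \frac{71}{82} \approx 0.86585$)
$J{\left(Z \right)} = \sqrt{-250 + Z}$
$\frac{1}{J{\left(x \right)}} = \frac{1}{\sqrt{-250 + \frac{71}{82}}} = \frac{1}{\sqrt{- \frac{20429}{82}}} = \frac{1}{\frac{1}{82} i \sqrt{1675178}} = - \frac{i \sqrt{1675178}}{20429}$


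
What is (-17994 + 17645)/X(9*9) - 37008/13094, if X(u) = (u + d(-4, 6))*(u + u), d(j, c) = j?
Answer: -233103799/81667278 ≈ -2.8543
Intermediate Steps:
X(u) = 2*u*(-4 + u) (X(u) = (u - 4)*(u + u) = (-4 + u)*(2*u) = 2*u*(-4 + u))
(-17994 + 17645)/X(9*9) - 37008/13094 = (-17994 + 17645)/((2*(9*9)*(-4 + 9*9))) - 37008/13094 = -349*1/(162*(-4 + 81)) - 37008*1/13094 = -349/(2*81*77) - 18504/6547 = -349/12474 - 18504/6547 = -233103799/81667278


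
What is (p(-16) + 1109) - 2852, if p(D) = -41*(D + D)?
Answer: -431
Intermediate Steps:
p(D) = -82*D
(p(-16) + 1109) - 2852 = (-82*(-16) + 1109) - 2852 = (1312 + 1109) - 2852 = 2421 - 2852 = -431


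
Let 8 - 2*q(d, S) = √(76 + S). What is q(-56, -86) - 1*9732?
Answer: -9728 - I*√10/2 ≈ -9728.0 - 1.5811*I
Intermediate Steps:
q(d, S) = 4 - √(76 + S)/2
q(-56, -86) - 1*9732 = (4 - √(76 - 86)/2) - 1*9732 = (4 - I*√10/2) - 9732 = -9728 - I*√10/2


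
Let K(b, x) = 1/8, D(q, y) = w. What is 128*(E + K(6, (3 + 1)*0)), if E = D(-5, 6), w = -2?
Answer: -240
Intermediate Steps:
D(q, y) = -2
K(b, x) = 1/8
E = -2
128*(E + K(6, (3 + 1)*0)) = 128*(-2 + 1/8) = 128*(-15/8) = -240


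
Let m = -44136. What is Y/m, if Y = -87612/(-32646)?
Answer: -7301/120071988 ≈ -6.0805e-5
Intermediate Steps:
Y = 14602/5441 (Y = -87612*(-1/32646) = 14602/5441 ≈ 2.6837)
Y/m = (14602/5441)/(-44136) = (14602/5441)*(-1/44136) = -7301/120071988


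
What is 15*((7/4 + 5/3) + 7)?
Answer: 625/4 ≈ 156.25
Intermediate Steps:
15*((7/4 + 5/3) + 7) = 15*(41/12 + 7) = 15*(125/12) = 625/4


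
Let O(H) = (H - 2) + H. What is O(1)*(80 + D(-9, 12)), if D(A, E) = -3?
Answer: 0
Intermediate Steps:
O(H) = -2 + 2*H (O(H) = (-2 + H) + H = -2 + 2*H)
O(1)*(80 + D(-9, 12)) = (-2 + 2*1)*(80 - 3) = (-2 + 2)*77 = 0*77 = 0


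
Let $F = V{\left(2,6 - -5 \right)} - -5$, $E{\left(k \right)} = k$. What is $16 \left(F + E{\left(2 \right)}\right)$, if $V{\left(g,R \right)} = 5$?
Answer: $192$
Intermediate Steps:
$F = 10$ ($F = 5 - -5 = 5 + 5 = 10$)
$16 \left(F + E{\left(2 \right)}\right) = 16 \left(10 + 2\right) = 16 \cdot 12 = 192$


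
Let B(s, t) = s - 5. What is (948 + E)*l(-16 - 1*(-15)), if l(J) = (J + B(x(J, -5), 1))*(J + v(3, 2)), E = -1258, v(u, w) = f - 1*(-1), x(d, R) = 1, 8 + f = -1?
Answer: -13950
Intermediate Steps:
f = -9 (f = -8 - 1 = -9)
v(u, w) = -8 (v(u, w) = -9 - 1*(-1) = -9 + 1 = -8)
B(s, t) = -5 + s
l(J) = (-8 + J)*(-4 + J) (l(J) = (J + (-5 + 1))*(J - 8) = (J - 4)*(-8 + J) = (-4 + J)*(-8 + J) = (-8 + J)*(-4 + J))
(948 + E)*l(-16 - 1*(-15)) = (948 - 1258)*(32 + (-16 - 1*(-15))² - 12*(-16 - 1*(-15))) = -310*(32 + (-16 + 15)² - 12*(-16 + 15)) = -310*(32 + (-1)² - 12*(-1)) = -310*(32 + 1 + 12) = -310*45 = -13950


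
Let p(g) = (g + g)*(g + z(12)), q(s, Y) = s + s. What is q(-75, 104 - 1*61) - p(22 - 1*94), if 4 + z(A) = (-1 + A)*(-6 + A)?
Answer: -1590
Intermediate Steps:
z(A) = -4 + (-1 + A)*(-6 + A)
q(s, Y) = 2*s
p(g) = 2*g*(62 + g) (p(g) = (g + g)*(g + (2 + 12² - 7*12)) = (2*g)*(g + (2 + 144 - 84)) = (2*g)*(g + 62) = (2*g)*(62 + g) = 2*g*(62 + g))
q(-75, 104 - 1*61) - p(22 - 1*94) = 2*(-75) - 2*(22 - 1*94)*(62 + (22 - 1*94)) = -150 - 2*(22 - 94)*(62 + (22 - 94)) = -150 - 2*(-72)*(62 - 72) = -150 - 2*(-72)*(-10) = -150 - 1*1440 = -150 - 1440 = -1590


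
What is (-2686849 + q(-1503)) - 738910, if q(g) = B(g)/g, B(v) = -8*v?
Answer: -3425767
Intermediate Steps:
q(g) = -8 (q(g) = (-8*g)/g = -8)
(-2686849 + q(-1503)) - 738910 = (-2686849 - 8) - 738910 = -2686857 - 738910 = -3425767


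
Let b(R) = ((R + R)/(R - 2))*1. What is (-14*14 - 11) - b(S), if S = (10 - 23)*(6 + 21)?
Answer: -73773/353 ≈ -208.99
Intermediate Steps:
S = -351 (S = -13*27 = -351)
b(R) = 2*R/(-2 + R) (b(R) = ((2*R)/(-2 + R))*1 = (2*R/(-2 + R))*1 = 2*R/(-2 + R))
(-14*14 - 11) - b(S) = (-14*14 - 11) - 2*(-351)/(-2 - 351) = (-196 - 11) - 2*(-351)/(-353) = -207 - 2*(-351)*(-1)/353 = -207 - 1*702/353 = -207 - 702/353 = -73773/353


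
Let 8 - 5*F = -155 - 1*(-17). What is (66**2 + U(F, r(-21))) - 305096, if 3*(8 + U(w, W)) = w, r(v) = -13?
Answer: -4511074/15 ≈ -3.0074e+5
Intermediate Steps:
F = 146/5 (F = 8/5 - (-155 - 1*(-17))/5 = 8/5 - (-155 + 17)/5 = 8/5 - 1/5*(-138) = 8/5 + 138/5 = 146/5 ≈ 29.200)
U(w, W) = -8 + w/3
(66**2 + U(F, r(-21))) - 305096 = (66**2 + (-8 + (1/3)*(146/5))) - 305096 = (4356 + (-8 + 146/15)) - 305096 = (4356 + 26/15) - 305096 = 65366/15 - 305096 = -4511074/15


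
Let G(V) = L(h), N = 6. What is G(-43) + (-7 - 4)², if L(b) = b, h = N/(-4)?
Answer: 239/2 ≈ 119.50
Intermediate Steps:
h = -3/2 (h = 6/(-4) = 6*(-¼) = -3/2 ≈ -1.5000)
G(V) = -3/2
G(-43) + (-7 - 4)² = -3/2 + (-7 - 4)² = -3/2 + (-11)² = -3/2 + 121 = 239/2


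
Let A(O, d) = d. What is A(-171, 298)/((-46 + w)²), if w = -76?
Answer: 149/7442 ≈ 0.020021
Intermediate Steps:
A(-171, 298)/((-46 + w)²) = 298/((-46 - 76)²) = 298/((-122)²) = 298/14884 = 298*(1/14884) = 149/7442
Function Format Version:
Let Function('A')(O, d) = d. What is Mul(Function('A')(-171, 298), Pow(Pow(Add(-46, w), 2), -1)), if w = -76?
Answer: Rational(149, 7442) ≈ 0.020021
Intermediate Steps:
Mul(Function('A')(-171, 298), Pow(Pow(Add(-46, w), 2), -1)) = Mul(298, Pow(Pow(Add(-46, -76), 2), -1)) = Mul(298, Pow(Pow(-122, 2), -1)) = Mul(298, Pow(14884, -1)) = Mul(298, Rational(1, 14884)) = Rational(149, 7442)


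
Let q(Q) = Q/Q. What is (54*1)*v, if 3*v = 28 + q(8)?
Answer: 522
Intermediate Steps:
q(Q) = 1
v = 29/3 (v = (28 + 1)/3 = (1/3)*29 = 29/3 ≈ 9.6667)
(54*1)*v = (54*1)*(29/3) = 54*(29/3) = 522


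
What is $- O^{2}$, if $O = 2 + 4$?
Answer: $-36$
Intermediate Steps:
$O = 6$
$- O^{2} = - 6^{2} = \left(-1\right) 36 = -36$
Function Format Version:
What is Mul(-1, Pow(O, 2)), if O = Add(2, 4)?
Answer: -36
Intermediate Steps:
O = 6
Mul(-1, Pow(O, 2)) = Mul(-1, Pow(6, 2)) = Mul(-1, 36) = -36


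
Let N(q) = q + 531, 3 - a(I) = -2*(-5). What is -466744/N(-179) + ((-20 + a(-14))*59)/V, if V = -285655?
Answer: -16665899573/12568820 ≈ -1326.0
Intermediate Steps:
a(I) = -7 (a(I) = 3 - (-2)*(-5) = 3 - 1*10 = 3 - 10 = -7)
N(q) = 531 + q
-466744/N(-179) + ((-20 + a(-14))*59)/V = -466744/(531 - 179) + ((-20 - 7)*59)/(-285655) = -466744/352 - 27*59*(-1/285655) = -466744*1/352 - 1593*(-1/285655) = -58343/44 + 1593/285655 = -16665899573/12568820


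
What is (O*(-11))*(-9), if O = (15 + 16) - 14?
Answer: 1683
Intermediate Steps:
O = 17 (O = 31 - 14 = 17)
(O*(-11))*(-9) = (17*(-11))*(-9) = -187*(-9) = 1683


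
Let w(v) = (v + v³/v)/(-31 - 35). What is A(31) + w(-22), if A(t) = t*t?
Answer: 954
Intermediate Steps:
w(v) = -v/66 - v²/66 (w(v) = (v + v²)/(-66) = (v + v²)*(-1/66) = -v/66 - v²/66)
A(t) = t²
A(31) + w(-22) = 31² - 1/66*(-22)*(1 - 22) = 961 - 1/66*(-22)*(-21) = 961 - 7 = 954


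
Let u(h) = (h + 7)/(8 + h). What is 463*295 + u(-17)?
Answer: 1229275/9 ≈ 1.3659e+5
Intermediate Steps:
u(h) = (7 + h)/(8 + h)
463*295 + u(-17) = 463*295 + (7 - 17)/(8 - 17) = 136585 - 10/(-9) = 136585 - ⅑*(-10) = 136585 + 10/9 = 1229275/9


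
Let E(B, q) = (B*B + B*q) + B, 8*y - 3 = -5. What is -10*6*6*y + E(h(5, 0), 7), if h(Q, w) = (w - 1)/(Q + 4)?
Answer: 7219/81 ≈ 89.123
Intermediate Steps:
h(Q, w) = (-1 + w)/(4 + Q)
y = -¼ (y = 3/8 + (⅛)*(-5) = 3/8 - 5/8 = -¼ ≈ -0.25000)
E(B, q) = B + B² + B*q (E(B, q) = (B² + B*q) + B = B + B² + B*q)
-10*6*6*y + E(h(5, 0), 7) = -10*6*6*(-1)/4 + ((-1 + 0)/(4 + 5))*(1 + (-1 + 0)/(4 + 5) + 7) = -360*(-1)/4 + (-1/9)*(1 - 1/9 + 7) = -10*(-9) + ((⅑)*(-1))*(1 + (⅑)*(-1) + 7) = 90 - (1 - ⅑ + 7)/9 = 90 - ⅑*71/9 = 90 - 71/81 = 7219/81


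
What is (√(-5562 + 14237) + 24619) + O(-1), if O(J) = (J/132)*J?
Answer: 3249709/132 + 5*√347 ≈ 24712.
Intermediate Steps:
O(J) = J²/132 (O(J) = (J*(1/132))*J = (J/132)*J = J²/132)
(√(-5562 + 14237) + 24619) + O(-1) = (√(-5562 + 14237) + 24619) + (1/132)*(-1)² = (√8675 + 24619) + (1/132)*1 = (5*√347 + 24619) + 1/132 = (24619 + 5*√347) + 1/132 = 3249709/132 + 5*√347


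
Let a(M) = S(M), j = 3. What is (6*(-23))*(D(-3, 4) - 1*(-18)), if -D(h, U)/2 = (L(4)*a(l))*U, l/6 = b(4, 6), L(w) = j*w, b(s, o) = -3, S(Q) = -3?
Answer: -42228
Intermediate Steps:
L(w) = 3*w
l = -18 (l = 6*(-3) = -18)
a(M) = -3
D(h, U) = 72*U (D(h, U) = -2*(3*4)*(-3)*U = -2*12*(-3)*U = -(-72)*U = 72*U)
(6*(-23))*(D(-3, 4) - 1*(-18)) = (6*(-23))*(72*4 - 1*(-18)) = -138*(288 + 18) = -138*306 = -42228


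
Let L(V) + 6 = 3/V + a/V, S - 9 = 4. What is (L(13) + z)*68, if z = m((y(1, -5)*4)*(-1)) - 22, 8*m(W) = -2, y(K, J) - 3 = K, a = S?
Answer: -23885/13 ≈ -1837.3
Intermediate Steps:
S = 13 (S = 9 + 4 = 13)
a = 13
y(K, J) = 3 + K
m(W) = -1/4 (m(W) = (1/8)*(-2) = -1/4)
L(V) = -6 + 16/V (L(V) = -6 + (3/V + 13/V) = -6 + 16/V)
z = -89/4 (z = -1/4 - 22 = -89/4 ≈ -22.250)
(L(13) + z)*68 = ((-6 + 16/13) - 89/4)*68 = (-62/13 - 89/4)*68 = -1405/52*68 = -23885/13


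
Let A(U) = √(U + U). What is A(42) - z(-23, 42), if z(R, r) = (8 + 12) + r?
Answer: -62 + 2*√21 ≈ -52.835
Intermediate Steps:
A(U) = √2*√U (A(U) = √(2*U) = √2*√U)
z(R, r) = 20 + r
A(42) - z(-23, 42) = √2*√42 - (20 + 42) = 2*√21 - 1*62 = 2*√21 - 62 = -62 + 2*√21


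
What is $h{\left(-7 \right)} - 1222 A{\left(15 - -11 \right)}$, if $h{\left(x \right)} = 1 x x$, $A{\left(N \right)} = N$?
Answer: $-31723$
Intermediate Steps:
$h{\left(x \right)} = x^{2}$ ($h{\left(x \right)} = x x = x^{2}$)
$h{\left(-7 \right)} - 1222 A{\left(15 - -11 \right)} = \left(-7\right)^{2} - 1222 \left(15 - -11\right) = 49 - 1222 \left(15 + 11\right) = 49 - 31772 = -31723$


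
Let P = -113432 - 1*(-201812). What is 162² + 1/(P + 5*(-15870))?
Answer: 236983321/9030 ≈ 26244.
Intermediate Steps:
P = 88380 (P = -113432 + 201812 = 88380)
162² + 1/(P + 5*(-15870)) = 162² + 1/(88380 + 5*(-15870)) = 26244 + 1/(88380 - 79350) = 26244 + 1/9030 = 236983321/9030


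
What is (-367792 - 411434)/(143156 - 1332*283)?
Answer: 55659/16700 ≈ 3.3329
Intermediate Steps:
(-367792 - 411434)/(143156 - 1332*283) = -779226/(143156 - 376956) = -779226/(-233800) = -779226*(-1/233800) = 55659/16700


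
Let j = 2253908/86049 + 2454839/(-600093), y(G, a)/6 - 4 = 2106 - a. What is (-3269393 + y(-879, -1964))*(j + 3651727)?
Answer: -67987752649559720609792/5737489173 ≈ -1.1850e+13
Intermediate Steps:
y(G, a) = 12660 - 6*a (y(G, a) = 24 + 6*(2106 - a) = 24 + (12636 - 6*a) = 12660 - 6*a)
j = 126813108037/5737489173 (j = 2253908*(1/86049) + 2454839*(-1/600093) = 2253908/86049 - 2454839/600093 = 126813108037/5737489173 ≈ 22.103)
(-3269393 + y(-879, -1964))*(j + 3651727) = (-3269393 + (12660 - 6*(-1964)))*(126813108037/5737489173 + 3651727) = (-3269393 + (12660 + 11784))*(20951870938359808/5737489173) = (-3269393 + 24444)*(20951870938359808/5737489173) = -3244949*20951870938359808/5737489173 = -67987752649559720609792/5737489173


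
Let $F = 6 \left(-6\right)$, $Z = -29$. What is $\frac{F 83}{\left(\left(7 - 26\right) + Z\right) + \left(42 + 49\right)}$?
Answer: $- \frac{2988}{43} \approx -69.488$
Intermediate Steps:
$F = -36$
$\frac{F 83}{\left(\left(7 - 26\right) + Z\right) + \left(42 + 49\right)} = \frac{\left(-36\right) 83}{\left(\left(7 - 26\right) - 29\right) + \left(42 + 49\right)} = - \frac{2988}{\left(-19 - 29\right) + 91} = - \frac{2988}{-48 + 91} = - \frac{2988}{43}$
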